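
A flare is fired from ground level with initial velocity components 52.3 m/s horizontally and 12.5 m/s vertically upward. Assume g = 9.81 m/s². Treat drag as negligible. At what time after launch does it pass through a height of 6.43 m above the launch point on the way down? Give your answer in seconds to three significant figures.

Require v_y0 t − ½ g t² = 6.43, i.e. 4.905 t² − 12.50 t + 6.43 = 0.
t = [12.50 ± √(12.50² − 2·9.81·6.43)] / 9.81 = (12.50 ± 5.486) / 9.81, so t = 0.7150 s or t = 1.833 s.
The descending-branch root is 1.833 s.

1.83 s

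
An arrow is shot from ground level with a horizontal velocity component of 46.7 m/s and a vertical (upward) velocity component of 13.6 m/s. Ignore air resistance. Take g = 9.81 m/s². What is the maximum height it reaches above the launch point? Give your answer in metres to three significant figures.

9.43 m

Maximum height: H = v_y0² / (2g) = 13.60² / (2 × 9.81) = 9.427 m.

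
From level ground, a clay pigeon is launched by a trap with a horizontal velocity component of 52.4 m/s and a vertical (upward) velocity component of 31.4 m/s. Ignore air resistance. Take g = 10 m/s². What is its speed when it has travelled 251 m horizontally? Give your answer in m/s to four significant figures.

x = vₓ t ⇒ t = 251/52.40 = 4.790 s.
Vertical velocity there: v_y = v_y0 − g t = 31.40 − 10.0 × 4.790 = −16.50 m/s.
Speed: √(vₓ² + v_y²) = √(52.40² + 16.50²) = 54.94 m/s.

54.94 m/s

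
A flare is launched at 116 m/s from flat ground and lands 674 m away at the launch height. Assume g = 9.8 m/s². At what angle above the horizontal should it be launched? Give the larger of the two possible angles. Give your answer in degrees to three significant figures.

75.3°

R = v₀² sin 2θ / g gives sin 2θ = gR/v₀² = 9.80·674/116² = 0.4909.
2θ = 29.40° or 180° − 29.40° = 150.6°, so θ = 14.70° or 75.30°.
The larger angle is 75.30°.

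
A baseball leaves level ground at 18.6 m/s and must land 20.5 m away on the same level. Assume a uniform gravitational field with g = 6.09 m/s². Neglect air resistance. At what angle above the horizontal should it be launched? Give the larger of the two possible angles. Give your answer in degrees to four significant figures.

From R = (v₀²/g) sin 2θ: sin 2θ = 6.09 × 20.5 / 345.96 = 0.3609.
2θ = 21.15° or 180° − 21.15° = 158.8°, so θ = 10.58° or 79.42°.
The larger angle is 79.42°.

79.42°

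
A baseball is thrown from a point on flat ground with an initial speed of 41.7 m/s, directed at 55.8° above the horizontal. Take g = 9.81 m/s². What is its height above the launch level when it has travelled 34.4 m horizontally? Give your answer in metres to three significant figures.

Horizontal component vₓ = 41.70 cos 55.8° = 23.44 m/s; vertical v_y0 = 41.70 sin 55.8° = 34.49 m/s.
At x = 34.4 m, t = x/vₓ = 34.4/23.44 = 1.468 s.
Height: y = v_y0 t − ½ g t² = 34.49 × 1.468 − 4.905 × 1.468² = 50.62 − 10.57 = 40.05 m.

40.1 m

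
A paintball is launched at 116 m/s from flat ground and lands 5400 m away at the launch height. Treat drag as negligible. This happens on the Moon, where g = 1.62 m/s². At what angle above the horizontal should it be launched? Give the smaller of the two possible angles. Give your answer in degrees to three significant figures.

20.3°

R = v₀² sin 2θ / g gives sin 2θ = gR/v₀² = 1.62·5400/116² = 0.6501.
2θ = 40.55° or 180° − 40.55° = 139.4°, so θ = 20.28° or 69.72°.
The smaller angle is 20.28°.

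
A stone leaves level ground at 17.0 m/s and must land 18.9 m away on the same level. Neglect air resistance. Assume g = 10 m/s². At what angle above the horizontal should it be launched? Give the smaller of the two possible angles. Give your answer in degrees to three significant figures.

20.4°

Level-ground range R = v₀² sin(2θ)/g ⇒ sin(2θ) = gR/v₀² = 10.0 × 18.9 / 17.0² = 0.6540.
2θ = 40.84° or 180° − 40.84° = 139.2°, so θ = 20.42° or 69.58°.
The smaller angle is 20.42°.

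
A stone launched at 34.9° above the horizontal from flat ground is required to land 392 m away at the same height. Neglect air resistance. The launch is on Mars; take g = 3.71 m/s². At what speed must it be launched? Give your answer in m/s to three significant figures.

39.4 m/s

From R = (v₀² / g) sin 2θ: v₀ = √(gR / sin 2θ).
v₀ = √(3.71 × 392 / sin 69.80°) = √(1454 / 0.9385) = √1549.6 = 39.37 m/s.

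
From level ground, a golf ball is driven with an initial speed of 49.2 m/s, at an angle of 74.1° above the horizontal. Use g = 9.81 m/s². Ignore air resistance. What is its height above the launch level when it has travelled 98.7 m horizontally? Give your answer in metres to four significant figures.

Horizontal component vₓ = 49.20 cos 74.1° = 13.48 m/s; vertical v_y0 = 49.20 sin 74.1° = 47.32 m/s.
x = vₓ t ⇒ t = 98.7/13.48 = 7.323 s.
Height: y = v_y0 t − ½ g t² = 47.32 × 7.323 − 4.905 × 7.323² = 346.5 − 263.0 = 83.48 m.

83.48 m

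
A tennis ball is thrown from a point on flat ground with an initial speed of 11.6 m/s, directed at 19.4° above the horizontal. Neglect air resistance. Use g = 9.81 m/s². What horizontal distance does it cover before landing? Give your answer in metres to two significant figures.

Resolve: vₓ = 11.60 cos 19.4° = 10.94 m/s and v_y0 = 11.60 sin 19.4° = 3.853 m/s.
Flight time T = 2 v_y0 / g = 0.7855 s.
Horizontal distance R = vₓ T = 10.94 × 0.7855 = 8.595 m.

8.6 m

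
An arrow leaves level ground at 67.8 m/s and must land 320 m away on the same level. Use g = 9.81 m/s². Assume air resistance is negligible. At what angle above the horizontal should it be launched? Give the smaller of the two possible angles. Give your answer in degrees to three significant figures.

From R = (v₀²/g) sin 2θ: sin 2θ = 9.81 × 320 / 4596.8 = 0.6829.
2θ = 43.07° or 180° − 43.07° = 136.9°, so θ = 21.54° or 68.46°.
The smaller angle is 21.54°.

21.5°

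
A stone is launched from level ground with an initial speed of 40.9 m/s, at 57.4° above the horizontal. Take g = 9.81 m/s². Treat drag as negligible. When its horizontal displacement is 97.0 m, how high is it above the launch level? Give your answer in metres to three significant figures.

Resolve: vₓ = 40.90 cos 57.4° = 22.04 m/s and v_y0 = 40.90 sin 57.4° = 34.46 m/s.
x = vₓ t ⇒ t = 97.0/22.04 = 4.402 s.
Height: y = v_y0 t − ½ g t² = 34.46 × 4.402 − 4.905 × 4.402² = 151.7 − 95.04 = 56.63 m.

56.6 m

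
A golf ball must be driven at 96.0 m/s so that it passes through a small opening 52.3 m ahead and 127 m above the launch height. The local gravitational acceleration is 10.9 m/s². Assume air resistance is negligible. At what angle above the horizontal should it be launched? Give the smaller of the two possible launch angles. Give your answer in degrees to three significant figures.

Trajectory: y = x tanθ − g x² (1 + tan²θ)/(2v₀²). With x = 52.3, y = 127, v₀ = 96.0, g = 10.9:
1.618 tan²θ − 52.3 tanθ + (128.6) = 0.
tanθ = [52.3 ± √(52.3² − 4 × 1.618 × (128.6))] / (2 × 1.618) = (52.3 ± 43.62) / 3.235, giving tanθ = 2.682 or 29.65.
θ = 69.55° or 88.07°; the smaller is 69.55°.

69.5°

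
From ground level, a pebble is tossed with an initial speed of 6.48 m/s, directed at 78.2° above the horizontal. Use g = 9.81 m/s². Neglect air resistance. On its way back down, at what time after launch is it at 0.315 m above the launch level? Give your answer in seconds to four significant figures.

Resolve: vₓ = 6.480 cos 78.2° = 1.325 m/s and v_y0 = 6.480 sin 78.2° = 6.343 m/s.
Set y = v_y0 t − ½ g t² = 0.315: 4.905 t² − 6.343 t + 0.315 = 0.
t = [6.343 ± √(6.343² − 2·9.81·0.315)] / 9.81 = (6.343 ± 5.836) / 9.81, so t = 0.05173 s or t = 1.241 s.
The descending-branch root is 1.241 s.

1.241 s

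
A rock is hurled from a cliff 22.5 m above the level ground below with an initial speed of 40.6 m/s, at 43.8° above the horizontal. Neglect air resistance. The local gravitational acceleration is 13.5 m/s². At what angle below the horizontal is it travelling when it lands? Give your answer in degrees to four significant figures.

Horizontal component vₓ = 40.60 cos 43.8° = 29.30 m/s; vertical v_y0 = 40.60 sin 43.8° = 28.10 m/s.
The projectile lands when y = 22.5 + (28.10) t − ½·13.5·t² = 0. Positive root: t = (28.10 + √(28.10² + 2·13.5·22.5)) / 13.5 = (28.10 + 37.38) / 13.5 = 4.850 s.
At impact: v_y = v_y0 − g t = −37.38 m/s; vₓ = 29.30 m/s.
Angle below horizontal: arctan(|v_y|/vₓ) = arctan(37.38/29.30) = 51.90°.

51.90°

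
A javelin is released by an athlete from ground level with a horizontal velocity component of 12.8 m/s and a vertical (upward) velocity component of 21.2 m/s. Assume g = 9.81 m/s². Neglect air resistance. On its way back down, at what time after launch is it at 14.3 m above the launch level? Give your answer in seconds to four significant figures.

3.486 s

Height y(t) = 21.20 t − 4.905 t² = 14.3 gives 4.905 t² − 21.20 t + 14.3 = 0.
t = [21.20 ± √(21.20² − 2·9.81·14.3)] / 9.81 = (21.20 ± 13.00) / 9.81, so t = 0.8364 s or t = 3.486 s.
The descending-branch root is 3.486 s.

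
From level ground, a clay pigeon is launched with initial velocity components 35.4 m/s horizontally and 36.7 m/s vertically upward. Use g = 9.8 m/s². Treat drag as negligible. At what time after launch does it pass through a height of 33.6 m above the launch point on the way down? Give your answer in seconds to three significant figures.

6.42 s

Require v_y0 t − ½ g t² = 33.6, i.e. 4.900 t² − 36.70 t + 33.6 = 0.
t = [36.70 ± √(36.70² − 2·9.80·33.6)] / 9.80 = (36.70 ± 26.24) / 9.80, so t = 1.068 s or t = 6.422 s.
The descending-branch root is 6.422 s.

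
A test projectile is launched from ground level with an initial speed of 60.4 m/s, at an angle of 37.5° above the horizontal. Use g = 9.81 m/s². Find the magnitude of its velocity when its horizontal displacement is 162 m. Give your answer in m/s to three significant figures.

48.1 m/s

vₓ = 60.40 cos 37.5° = 47.92 m/s; v_y0 = 60.40 sin 37.5° = 36.77 m/s.
Time to reach x = 162 m: t = x/vₓ = 162/47.92 = 3.381 s.
Vertical velocity there: v_y = v_y0 − g t = 36.77 − 9.81 × 3.381 = 3.604 m/s.
Speed: √(vₓ² + v_y²) = √(47.92² + 3.604²) = 48.05 m/s.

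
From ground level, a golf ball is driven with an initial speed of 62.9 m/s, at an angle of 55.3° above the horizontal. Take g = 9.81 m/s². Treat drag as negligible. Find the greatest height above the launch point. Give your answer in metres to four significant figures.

Components: vₓ = 62.90 cos 55.3° = 35.81 m/s, v_y0 = 62.90 sin 55.3° = 51.71 m/s.
Maximum height: H = v_y0² / (2g) = 51.71² / (2 × 9.81) = 136.3 m.

136.3 m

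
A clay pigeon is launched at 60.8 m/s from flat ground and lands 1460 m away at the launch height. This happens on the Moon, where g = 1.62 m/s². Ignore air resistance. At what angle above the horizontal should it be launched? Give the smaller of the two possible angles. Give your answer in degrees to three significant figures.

19.9°

Level-ground range R = v₀² sin(2θ)/g ⇒ sin(2θ) = gR/v₀² = 1.62 × 1460 / 60.8² = 0.6398.
2θ = 39.78° or 180° − 39.78° = 140.2°, so θ = 19.89° or 70.11°.
The smaller angle is 19.89°.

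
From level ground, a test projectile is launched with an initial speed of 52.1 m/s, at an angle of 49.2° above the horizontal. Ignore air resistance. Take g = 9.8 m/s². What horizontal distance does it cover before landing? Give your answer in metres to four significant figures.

Resolve: vₓ = 52.10 cos 49.2° = 34.04 m/s and v_y0 = 52.10 sin 49.2° = 39.44 m/s.
Flight time T = 2 v_y0 / g = 8.049 s.
Range: R = vₓ T = 34.04 × 8.049 = 274.0 m.

274.0 m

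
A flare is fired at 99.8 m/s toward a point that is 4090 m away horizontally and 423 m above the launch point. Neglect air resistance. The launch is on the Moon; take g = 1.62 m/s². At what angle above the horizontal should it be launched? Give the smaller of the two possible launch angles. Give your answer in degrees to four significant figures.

Trajectory: y = x tanθ − g x² (1 + tan²θ)/(2v₀²). With x = 4090, y = 423, v₀ = 99.8, g = 1.62:
1360 tan²θ − 4090 tanθ + (1783) = 0.
tanθ = [4090 ± √(4090² − 4 × 1360 × (1783))] / (2 × 1360) = (4090 ± 2650) / 2721, giving tanθ = 0.5292 or 2.477.
θ = 27.89° or 68.02°; the smaller is 27.89°.

27.89°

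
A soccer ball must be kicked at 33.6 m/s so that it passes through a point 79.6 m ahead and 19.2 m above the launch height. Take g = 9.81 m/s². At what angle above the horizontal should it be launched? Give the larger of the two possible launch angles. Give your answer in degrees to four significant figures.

Trajectory: y = x tanθ − g x² (1 + tan²θ)/(2v₀²). With x = 79.6, y = 19.2, v₀ = 33.6, g = 9.81:
27.53 tan²θ − 79.6 tanθ + (46.73) = 0.
tanθ = [79.6 ± √(79.6² − 4 × 27.53 × (46.73))] / (2 × 27.53) = (79.6 ± 34.51) / 55.06, giving tanθ = 0.8190 or 2.072.
θ = 39.32° or 64.24°; the larger is 64.24°.

64.24°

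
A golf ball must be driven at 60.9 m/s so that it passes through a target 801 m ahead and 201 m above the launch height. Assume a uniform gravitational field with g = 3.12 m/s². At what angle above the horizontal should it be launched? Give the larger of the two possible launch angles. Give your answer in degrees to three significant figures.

Trajectory: y = x tanθ − g x² (1 + tan²θ)/(2v₀²). With x = 801, y = 201, v₀ = 60.9, g = 3.12:
269.9 tan²θ − 801 tanθ + (470.9) = 0.
tanθ = [801 ± √(801² − 4 × 269.9 × (470.9))] / (2 × 269.9) = (801 ± 365.1) / 539.7, giving tanθ = 0.8076 or 2.161.
θ = 38.92° or 65.16°; the larger is 65.16°.

65.2°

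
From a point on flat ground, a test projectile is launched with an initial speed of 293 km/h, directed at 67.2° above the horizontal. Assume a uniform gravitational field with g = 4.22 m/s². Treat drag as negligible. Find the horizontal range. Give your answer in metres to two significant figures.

Convert: 293 km/h = 293/3.6 = 81.39 m/s.
Resolve: vₓ = 81.39 cos 67.2° = 31.54 m/s and v_y0 = 81.39 sin 67.2° = 75.03 m/s.
Time aloft: T = 2 v_y0 / g = 2 × 75.03 / 4.22 = 35.56 s.
Horizontal distance R = vₓ T = 31.54 × 35.56 = 1122 m.

1100 m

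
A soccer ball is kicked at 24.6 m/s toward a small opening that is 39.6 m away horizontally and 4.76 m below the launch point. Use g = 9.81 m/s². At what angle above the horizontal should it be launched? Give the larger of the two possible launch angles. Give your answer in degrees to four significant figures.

70.97°

Trajectory: y = x tanθ − g x² (1 + tan²θ)/(2v₀²). With x = 39.6, y = −4.76, v₀ = 24.6, g = 9.81:
12.71 tan²θ − 39.6 tanθ + (7.950) = 0.
tanθ = [39.6 ± √(39.6² − 4 × 12.71 × (7.950))] / (2 × 12.71) = (39.6 ± 34.12) / 25.42, giving tanθ = 0.2157 or 2.900.
θ = 12.17° or 70.97°; the larger is 70.97°.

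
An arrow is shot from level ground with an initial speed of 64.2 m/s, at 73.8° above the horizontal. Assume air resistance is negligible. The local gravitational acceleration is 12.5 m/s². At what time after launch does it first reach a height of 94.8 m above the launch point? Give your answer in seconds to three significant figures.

1.91 s

vₓ = 64.20 cos 73.8° = 17.91 m/s; v_y0 = 64.20 sin 73.8° = 61.65 m/s.
Set y = v_y0 t − ½ g t² = 94.8: 6.250 t² − 61.65 t + 94.8 = 0.
Quadratic formula: t = (61.65 ± √1430.8) / 12.5 = (61.65 ± 37.83) / 12.5 → t = 1.906 s or 7.958 s.
The first (ascending) time is 1.906 s.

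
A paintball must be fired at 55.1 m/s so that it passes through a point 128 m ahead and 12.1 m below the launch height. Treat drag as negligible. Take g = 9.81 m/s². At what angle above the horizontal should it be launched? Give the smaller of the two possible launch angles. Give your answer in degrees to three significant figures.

6.56°

Trajectory: y = x tanθ − g x² (1 + tan²θ)/(2v₀²). With x = 128, y = −12.1, v₀ = 55.1, g = 9.81:
26.47 tan²θ − 128 tanθ + (14.37) = 0.
tanθ = [128 ± √(128² − 4 × 26.47 × (14.37))] / (2 × 26.47) = (128 ± 121.9) / 52.94, giving tanθ = 0.1150 or 4.721.
θ = 6.560° or 78.04°; the smaller is 6.560°.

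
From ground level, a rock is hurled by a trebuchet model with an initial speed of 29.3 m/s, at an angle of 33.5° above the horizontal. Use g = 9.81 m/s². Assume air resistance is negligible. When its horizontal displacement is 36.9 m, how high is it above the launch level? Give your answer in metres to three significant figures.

vₓ = 29.30 cos 33.5° = 24.43 m/s; v_y0 = 29.30 sin 33.5° = 16.17 m/s.
At x = 36.9 m, t = x/vₓ = 36.9/24.43 = 1.510 s.
Height: y = v_y0 t − ½ g t² = 16.17 × 1.510 − 4.905 × 1.510² = 24.42 − 11.19 = 13.24 m.

13.2 m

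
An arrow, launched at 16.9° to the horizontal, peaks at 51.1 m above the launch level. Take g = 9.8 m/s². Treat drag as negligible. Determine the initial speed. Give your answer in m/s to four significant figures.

108.9 m/s

At the peak v_y = 0, so v_y0 = √(2gH) = √(2 × 9.80 × 51.1) = 31.65 m/s.
v_y0 = v₀ sin θ ⇒ v₀ = 31.65 / sin 16.9° = 108.9 m/s.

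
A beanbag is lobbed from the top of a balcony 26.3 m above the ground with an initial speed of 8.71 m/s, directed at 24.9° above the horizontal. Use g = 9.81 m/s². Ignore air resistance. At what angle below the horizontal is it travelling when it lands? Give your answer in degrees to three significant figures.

Horizontal component vₓ = 8.710 cos 24.9° = 7.900 m/s; vertical v_y0 = 8.710 sin 24.9° = 3.667 m/s.
The projectile lands when y = 26.3 + (3.667) t − ½·9.81·t² = 0. Positive root: t = (3.667 + √(3.667² + 2·9.81·26.3)) / 9.81 = (3.667 + 23.01) / 9.81 = 2.719 s.
At impact: v_y = v_y0 − g t = −23.01 m/s; vₓ = 7.900 m/s.
Angle below horizontal: arctan(|v_y|/vₓ) = arctan(23.01/7.900) = 71.05°.

71.1°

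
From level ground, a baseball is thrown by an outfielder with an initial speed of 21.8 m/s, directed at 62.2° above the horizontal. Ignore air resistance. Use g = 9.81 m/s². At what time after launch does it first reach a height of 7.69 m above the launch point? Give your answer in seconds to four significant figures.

0.4504 s

Horizontal component vₓ = 21.80 cos 62.2° = 10.17 m/s; vertical v_y0 = 21.80 sin 62.2° = 19.28 m/s.
Height y(t) = 19.28 t − 4.905 t² = 7.69 gives 4.905 t² − 19.28 t + 7.69 = 0.
Quadratic formula: t = (19.28 ± √220.99) / 9.81 = (19.28 ± 14.87) / 9.81 → t = 0.4504 s or 3.481 s.
The first (ascending) time is 0.4504 s.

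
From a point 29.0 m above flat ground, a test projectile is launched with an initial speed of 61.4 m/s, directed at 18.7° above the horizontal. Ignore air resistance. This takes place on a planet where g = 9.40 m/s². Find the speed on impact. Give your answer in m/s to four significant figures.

Resolve: vₓ = 61.40 cos 18.7° = 58.16 m/s and v_y0 = 61.40 sin 18.7° = 19.69 m/s.
The projectile lands when y = 29.0 + (19.69) t − ½·9.40·t² = 0. Positive root: t = (19.69 + √(19.69² + 2·9.40·29.0)) / 9.40 = (19.69 + 30.54) / 9.40 = 5.343 s.
Vertical velocity at impact: v_y = v_y0 − g t = 19.69 − 9.40 × 5.343 = −30.54 m/s.
Speed: |v| = √(vₓ² + v_y²) = √(58.16² + 30.54²) = 65.69 m/s.

65.69 m/s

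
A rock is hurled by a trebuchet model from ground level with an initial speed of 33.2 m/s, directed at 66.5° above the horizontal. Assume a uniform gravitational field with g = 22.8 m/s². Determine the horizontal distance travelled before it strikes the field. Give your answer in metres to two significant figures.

vₓ = 33.20 cos 66.5° = 13.24 m/s; v_y0 = 33.20 sin 66.5° = 30.45 m/s.
Time aloft: T = 2 v_y0 / g = 2 × 30.45 / 22.8 = 2.671 s.
Horizontal distance R = vₓ T = 13.24 × 2.671 = 35.36 m.

35 m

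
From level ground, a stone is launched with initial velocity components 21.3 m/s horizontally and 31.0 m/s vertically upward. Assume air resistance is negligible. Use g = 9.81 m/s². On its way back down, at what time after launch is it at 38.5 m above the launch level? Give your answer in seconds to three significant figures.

4.62 s

Require v_y0 t − ½ g t² = 38.5, i.e. 4.905 t² − 31.00 t + 38.5 = 0.
t = [31.00 ± √(31.00² − 2·9.81·38.5)] / 9.81 = (31.00 ± 14.34) / 9.81, so t = 1.698 s or t = 4.622 s.
The descending-branch root is 4.622 s.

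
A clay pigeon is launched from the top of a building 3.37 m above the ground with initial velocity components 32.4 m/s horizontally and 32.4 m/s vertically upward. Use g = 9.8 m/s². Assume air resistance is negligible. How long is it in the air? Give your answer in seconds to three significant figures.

With up positive and y = 0 at the ground: y(t) = 3.37 + (32.40) t − 4.900 t². Setting y = 0 and taking the positive root: t = [32.40 + √(32.40² + 2·9.80·3.37)] / 9.80 = (32.40 + 33.40) / 9.80 = 6.715 s.

6.71 s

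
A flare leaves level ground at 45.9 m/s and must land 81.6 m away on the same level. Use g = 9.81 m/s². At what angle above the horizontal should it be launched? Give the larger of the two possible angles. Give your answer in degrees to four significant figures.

R = v₀² sin 2θ / g gives sin 2θ = gR/v₀² = 9.81·81.6/45.9² = 0.3800.
2θ = 22.33° or 180° − 22.33° = 157.7°, so θ = 11.17° or 78.83°.
The larger angle is 78.83°.

78.83°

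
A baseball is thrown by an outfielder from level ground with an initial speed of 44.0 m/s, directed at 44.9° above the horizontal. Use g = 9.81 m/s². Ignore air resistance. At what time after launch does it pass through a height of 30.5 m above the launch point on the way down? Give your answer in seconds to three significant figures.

5.12 s

Resolve: vₓ = 44.00 cos 44.9° = 31.17 m/s and v_y0 = 44.00 sin 44.9° = 31.06 m/s.
Set y = v_y0 t − ½ g t² = 30.5: 4.905 t² − 31.06 t + 30.5 = 0.
t = [31.06 ± √(31.06² − 2·9.81·30.5)] / 9.81 = (31.06 ± 19.14) / 9.81, so t = 1.215 s or t = 5.117 s.
The descending-branch root is 5.117 s.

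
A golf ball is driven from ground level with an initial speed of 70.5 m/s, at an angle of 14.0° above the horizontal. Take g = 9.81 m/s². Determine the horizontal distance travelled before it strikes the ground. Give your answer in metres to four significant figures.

Resolve: vₓ = 70.50 cos 14.0° = 68.41 m/s and v_y0 = 70.50 sin 14.0° = 17.06 m/s.
Flight time T = 2 v_y0 / g = 3.477 s.
Range: R = vₓ T = 68.41 × 3.477 = 237.9 m.

237.9 m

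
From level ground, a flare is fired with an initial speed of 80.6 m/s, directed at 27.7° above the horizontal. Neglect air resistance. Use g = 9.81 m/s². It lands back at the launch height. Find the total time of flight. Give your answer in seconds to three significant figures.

7.64 s

Components: vₓ = 80.60 cos 27.7° = 71.36 m/s, v_y0 = 80.60 sin 27.7° = 37.47 m/s.
Landing at launch height ⇒ T = 2 v_y0 / g = 2 × 37.47 / 9.81 = 7.638 s.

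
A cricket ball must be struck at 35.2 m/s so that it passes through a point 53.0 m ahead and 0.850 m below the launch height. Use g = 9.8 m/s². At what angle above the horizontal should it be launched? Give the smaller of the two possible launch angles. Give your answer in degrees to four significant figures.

Trajectory: y = x tanθ − g x² (1 + tan²θ)/(2v₀²). With x = 53.0, y = −0.850, v₀ = 35.2, g = 9.80:
11.11 tan²θ − 53.0 tanθ + (10.26) = 0.
tanθ = [53.0 ± √(53.0² − 4 × 11.11 × (10.26))] / (2 × 11.11) = (53.0 ± 48.51) / 22.22, giving tanθ = 0.2021 or 4.569.
θ = 11.43° or 77.65°; the smaller is 11.43°.

11.43°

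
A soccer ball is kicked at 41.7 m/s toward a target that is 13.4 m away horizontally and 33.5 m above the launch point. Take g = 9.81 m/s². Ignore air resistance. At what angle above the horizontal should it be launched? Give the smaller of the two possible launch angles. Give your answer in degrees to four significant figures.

Trajectory: y = x tanθ − g x² (1 + tan²θ)/(2v₀²). With x = 13.4, y = 33.5, v₀ = 41.7, g = 9.81:
0.5065 tan²θ − 13.4 tanθ + (34.01) = 0.
tanθ = [13.4 ± √(13.4² − 4 × 0.5065 × (34.01))] / (2 × 0.5065) = (13.4 ± 10.52) / 1.013, giving tanθ = 2.843 or 23.61.
θ = 70.62° or 87.57°; the smaller is 70.62°.

70.62°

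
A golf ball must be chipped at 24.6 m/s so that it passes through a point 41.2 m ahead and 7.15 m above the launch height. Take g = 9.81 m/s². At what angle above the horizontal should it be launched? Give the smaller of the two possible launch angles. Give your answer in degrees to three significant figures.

32.9°

Trajectory: y = x tanθ − g x² (1 + tan²θ)/(2v₀²). With x = 41.2, y = 7.15, v₀ = 24.6, g = 9.81:
13.76 tan²θ − 41.2 tanθ + (20.91) = 0.
tanθ = [41.2 ± √(41.2² − 4 × 13.76 × (20.91))] / (2 × 13.76) = (41.2 ± 23.38) / 27.52, giving tanθ = 0.6475 or 2.347.
θ = 32.92° or 66.92°; the smaller is 32.92°.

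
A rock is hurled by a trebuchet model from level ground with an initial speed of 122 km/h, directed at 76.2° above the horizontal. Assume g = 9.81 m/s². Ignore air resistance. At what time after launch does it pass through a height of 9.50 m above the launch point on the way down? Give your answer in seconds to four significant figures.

Convert: 122 km/h = 122/3.6 = 33.89 m/s.
Components: vₓ = 33.89 cos 76.2° = 8.084 m/s, v_y0 = 33.89 sin 76.2° = 32.91 m/s.
Set y = v_y0 t − ½ g t² = 9.50: 4.905 t² − 32.91 t + 9.50 = 0.
Quadratic formula: t = (32.91 ± √896.72) / 9.81 = (32.91 ± 29.95) / 9.81 → t = 0.3023 s or 6.407 s.
The descending-branch root is 6.407 s.

6.407 s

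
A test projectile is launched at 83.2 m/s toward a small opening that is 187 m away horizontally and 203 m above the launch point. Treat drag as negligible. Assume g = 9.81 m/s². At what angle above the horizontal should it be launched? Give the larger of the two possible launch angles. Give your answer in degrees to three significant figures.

Trajectory: y = x tanθ − g x² (1 + tan²θ)/(2v₀²). With x = 187, y = 203, v₀ = 83.2, g = 9.81:
24.78 tan²θ − 187 tanθ + (227.8) = 0.
tanθ = [187 ± √(187² − 4 × 24.78 × (227.8))] / (2 × 24.78) = (187 ± 111.3) / 49.56, giving tanθ = 1.527 or 6.020.
θ = 56.78° or 80.57°; the larger is 80.57°.

80.6°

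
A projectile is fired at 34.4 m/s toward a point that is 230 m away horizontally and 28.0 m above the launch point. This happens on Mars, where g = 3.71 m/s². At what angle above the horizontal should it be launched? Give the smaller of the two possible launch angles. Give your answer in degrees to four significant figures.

31.86°

Trajectory: y = x tanθ − g x² (1 + tan²θ)/(2v₀²). With x = 230, y = 28.0, v₀ = 34.4, g = 3.71:
82.92 tan²θ − 230 tanθ + (110.9) = 0.
tanθ = [230 ± √(230² − 4 × 82.92 × (110.9))] / (2 × 82.92) = (230 ± 126.9) / 165.8, giving tanθ = 0.6216 or 2.152.
θ = 31.86° or 65.08°; the smaller is 31.86°.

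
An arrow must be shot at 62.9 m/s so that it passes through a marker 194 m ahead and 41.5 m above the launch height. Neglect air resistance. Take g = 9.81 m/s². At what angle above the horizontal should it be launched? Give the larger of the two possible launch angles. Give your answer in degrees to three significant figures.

74.6°

Trajectory: y = x tanθ − g x² (1 + tan²θ)/(2v₀²). With x = 194, y = 41.5, v₀ = 62.9, g = 9.81:
46.66 tan²θ − 194 tanθ + (88.16) = 0.
tanθ = [194 ± √(194² − 4 × 46.66 × (88.16))] / (2 × 46.66) = (194 ± 145.5) / 93.32, giving tanθ = 0.5193 or 3.638.
θ = 27.44° or 74.63°; the larger is 74.63°.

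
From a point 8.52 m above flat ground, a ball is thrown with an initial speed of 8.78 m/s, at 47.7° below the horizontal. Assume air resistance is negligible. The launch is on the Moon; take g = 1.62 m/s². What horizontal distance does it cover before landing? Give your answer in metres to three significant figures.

6.78 m

vₓ = 8.780 cos 47.7° = 5.909 m/s; v_y0 = −6.494 m/s (downward).
With up positive and y = 0 at the ground: y(t) = 8.52 + (−6.494) t − 0.8100 t². Setting y = 0 and taking the positive root: t = [−6.494 + √(6.494² + 2·1.62·8.52)] / 1.62 = (−6.494 + 8.353) / 1.62 = 1.148 s.
Horizontal distance: R = vₓ t = 5.909 × 1.148 = 6.782 m.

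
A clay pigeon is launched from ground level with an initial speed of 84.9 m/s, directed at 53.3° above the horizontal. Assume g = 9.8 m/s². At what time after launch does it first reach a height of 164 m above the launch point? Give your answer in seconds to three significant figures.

3.10 s

vₓ = 84.90 cos 53.3° = 50.74 m/s; v_y0 = 84.90 sin 53.3° = 68.07 m/s.
Require v_y0 t − ½ g t² = 164, i.e. 4.900 t² − 68.07 t + 164 = 0.
Quadratic formula: t = (68.07 ± √1419.2) / 9.80 = (68.07 ± 37.67) / 9.80 → t = 3.102 s or 10.79 s.
The first (ascending) time is 3.102 s.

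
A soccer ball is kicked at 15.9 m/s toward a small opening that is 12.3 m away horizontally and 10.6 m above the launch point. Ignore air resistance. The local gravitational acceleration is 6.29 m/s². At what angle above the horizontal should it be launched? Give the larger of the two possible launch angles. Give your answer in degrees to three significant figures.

79.3°

Trajectory: y = x tanθ − g x² (1 + tan²θ)/(2v₀²). With x = 12.3, y = 10.6, v₀ = 15.9, g = 6.29:
1.882 tan²θ − 12.3 tanθ + (12.48) = 0.
tanθ = [12.3 ± √(12.3² − 4 × 1.882 × (12.48))] / (2 × 1.882) = (12.3 ± 7.571) / 3.764, giving tanθ = 1.256 or 5.279.
θ = 51.48° or 79.27°; the larger is 79.27°.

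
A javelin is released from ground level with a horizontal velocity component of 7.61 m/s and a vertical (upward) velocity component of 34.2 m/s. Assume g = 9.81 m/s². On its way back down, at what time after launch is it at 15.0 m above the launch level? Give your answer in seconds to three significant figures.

6.50 s

Height y(t) = 34.20 t − 4.905 t² = 15.0 gives 4.905 t² − 34.20 t + 15.0 = 0.
Quadratic formula: t = (34.20 ± √875.34) / 9.81 = (34.20 ± 29.59) / 9.81 → t = 0.4703 s or 6.502 s.
The descending-branch root is 6.502 s.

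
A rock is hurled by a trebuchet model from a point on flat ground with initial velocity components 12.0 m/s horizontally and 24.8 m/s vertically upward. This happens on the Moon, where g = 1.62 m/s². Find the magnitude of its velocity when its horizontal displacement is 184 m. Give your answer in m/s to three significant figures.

At x = 184 m, t = x/vₓ = 184/12.00 = 15.33 s.
Vertical velocity there: v_y = v_y0 − g t = 24.80 − 1.62 × 15.33 = −0.04000 m/s.
Speed: √(vₓ² + v_y²) = √(12.00² + 0.04000²) = 12.00 m/s.

12.0 m/s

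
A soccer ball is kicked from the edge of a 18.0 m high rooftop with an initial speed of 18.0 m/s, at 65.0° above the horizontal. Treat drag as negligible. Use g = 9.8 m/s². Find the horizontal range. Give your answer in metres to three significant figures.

vₓ = 18.00 cos 65.0° = 7.607 m/s; v_y0 = 18.00 sin 65.0° = 16.31 m/s.
With up positive and y = 0 at the ground: y(t) = 18.0 + (16.31) t − 4.900 t². Setting y = 0 and taking the positive root: t = [16.31 + √(16.31² + 2·9.80·18.0)] / 9.80 = (16.31 + 24.88) / 9.80 = 4.203 s.
Horizontal distance: R = vₓ t = 7.607 × 4.203 = 31.97 m.

32.0 m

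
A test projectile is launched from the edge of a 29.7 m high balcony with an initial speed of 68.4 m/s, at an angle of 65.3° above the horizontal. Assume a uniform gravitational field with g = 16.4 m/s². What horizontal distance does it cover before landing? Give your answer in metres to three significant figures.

229 m

Resolve: vₓ = 68.40 cos 65.3° = 28.58 m/s and v_y0 = 68.40 sin 65.3° = 62.14 m/s.
The projectile lands when y = 29.7 + (62.14) t − ½·16.4·t² = 0. Positive root: t = (62.14 + √(62.14² + 2·16.4·29.7)) / 16.4 = (62.14 + 69.54) / 16.4 = 8.029 s.
Horizontal distance: R = vₓ t = 28.58 × 8.029 = 229.5 m.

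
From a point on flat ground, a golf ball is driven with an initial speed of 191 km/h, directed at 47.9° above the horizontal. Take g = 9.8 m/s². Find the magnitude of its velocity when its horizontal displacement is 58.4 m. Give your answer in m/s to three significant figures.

42.5 m/s

Convert: 191 km/h = 191/3.6 = 53.06 m/s.
vₓ = 53.06 cos 47.9° = 35.57 m/s; v_y0 = 53.06 sin 47.9° = 39.37 m/s.
Time to reach x = 58.4 m: t = x/vₓ = 58.4/35.57 = 1.642 s.
Vertical velocity there: v_y = v_y0 − g t = 39.37 − 9.80 × 1.642 = 23.28 m/s.
Speed: √(vₓ² + v_y²) = √(35.57² + 23.28²) = 42.51 m/s.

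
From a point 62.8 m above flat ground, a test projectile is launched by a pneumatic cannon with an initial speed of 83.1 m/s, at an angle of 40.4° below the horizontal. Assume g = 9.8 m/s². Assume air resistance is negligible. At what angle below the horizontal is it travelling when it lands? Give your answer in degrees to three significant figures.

Components: vₓ = 83.10 cos 40.4° = 63.28 m/s, v_y0 = −53.86 m/s (downward).
Vertical motion (up positive, ground at y = 0): 4.900 t² − (−53.86) t − 62.8 = 0, so t = (−53.86 + √(53.86² + 2·9.80·62.8)) / 9.80 = (−53.86 + 64.28) / 9.80 = 1.063 s.
At impact: v_y = v_y0 − g t = −64.28 m/s; vₓ = 63.28 m/s.
Angle below horizontal: arctan(|v_y|/vₓ) = arctan(64.28/63.28) = 45.45°.

45.4°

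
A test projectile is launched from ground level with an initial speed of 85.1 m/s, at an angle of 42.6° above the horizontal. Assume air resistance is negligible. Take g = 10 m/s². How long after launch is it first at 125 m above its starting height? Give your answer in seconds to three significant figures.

Horizontal component vₓ = 85.10 cos 42.6° = 62.64 m/s; vertical v_y0 = 85.10 sin 42.6° = 57.60 m/s.
Set y = v_y0 t − ½ g t² = 125: 5.000 t² − 57.60 t + 125 = 0.
Quadratic formula: t = (57.60 ± √818.01) / 10.0 = (57.60 ± 28.60) / 10.0 → t = 2.900 s or 8.620 s.
The first (ascending) time is 2.900 s.

2.90 s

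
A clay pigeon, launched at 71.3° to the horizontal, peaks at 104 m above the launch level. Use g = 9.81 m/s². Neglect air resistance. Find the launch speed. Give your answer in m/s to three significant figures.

At the peak v_y = 0, so v_y0 = √(2gH) = √(2 × 9.81 × 104) = 45.17 m/s.
v_y0 = v₀ sin θ ⇒ v₀ = 45.17 / sin 71.3° = 47.69 m/s.

47.7 m/s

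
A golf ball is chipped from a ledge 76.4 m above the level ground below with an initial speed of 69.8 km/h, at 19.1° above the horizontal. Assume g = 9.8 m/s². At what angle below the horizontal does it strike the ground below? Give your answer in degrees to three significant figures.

65.0°

Convert: 69.8 km/h = 69.8/3.6 = 19.39 m/s.
Resolve: vₓ = 19.39 cos 19.1° = 18.32 m/s and v_y0 = 19.39 sin 19.1° = 6.344 m/s.
Vertical motion (up positive, ground at y = 0): 4.900 t² − (6.344) t − 76.4 = 0, so t = (6.344 + √(6.344² + 2·9.80·76.4)) / 9.80 = (6.344 + 39.21) / 9.80 = 4.649 s.
At impact: v_y = v_y0 − g t = −39.21 m/s; vₓ = 18.32 m/s.
Angle below horizontal: arctan(|v_y|/vₓ) = arctan(39.21/18.32) = 64.96°.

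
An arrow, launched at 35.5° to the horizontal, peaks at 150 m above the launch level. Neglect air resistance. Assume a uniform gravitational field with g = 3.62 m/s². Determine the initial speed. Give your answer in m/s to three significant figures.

At the peak v_y = 0, so v_y0 = √(2gH) = √(2 × 3.62 × 150) = 32.95 m/s.
v_y0 = v₀ sin θ ⇒ v₀ = 32.95 / sin 35.5° = 56.75 m/s.

56.7 m/s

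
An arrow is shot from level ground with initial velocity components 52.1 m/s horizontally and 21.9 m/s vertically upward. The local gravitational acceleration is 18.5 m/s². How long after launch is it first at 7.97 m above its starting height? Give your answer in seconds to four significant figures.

0.4491 s

Set y = v_y0 t − ½ g t² = 7.97: 9.250 t² − 21.90 t + 7.97 = 0.
Quadratic formula: t = (21.90 ± √184.72) / 18.5 = (21.90 ± 13.59) / 18.5 → t = 0.4491 s or 1.918 s.
The first (ascending) time is 0.4491 s.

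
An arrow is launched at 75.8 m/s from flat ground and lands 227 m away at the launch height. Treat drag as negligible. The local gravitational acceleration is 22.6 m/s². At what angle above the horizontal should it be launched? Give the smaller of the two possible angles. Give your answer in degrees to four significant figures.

From R = (v₀²/g) sin 2θ: sin 2θ = 22.6 × 227 / 5745.6 = 0.8929.
2θ = 63.24° or 180° − 63.24° = 116.8°, so θ = 31.62° or 58.38°.
The smaller angle is 31.62°.

31.62°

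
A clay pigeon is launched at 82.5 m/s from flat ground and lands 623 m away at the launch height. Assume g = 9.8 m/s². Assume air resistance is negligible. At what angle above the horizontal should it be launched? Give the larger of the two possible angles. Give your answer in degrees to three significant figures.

58.1°

R = v₀² sin 2θ / g gives sin 2θ = gR/v₀² = 9.80·623/82.5² = 0.8970.
2θ = 63.77° or 180° − 63.77° = 116.2°, so θ = 31.89° or 58.11°.
The larger angle is 58.11°.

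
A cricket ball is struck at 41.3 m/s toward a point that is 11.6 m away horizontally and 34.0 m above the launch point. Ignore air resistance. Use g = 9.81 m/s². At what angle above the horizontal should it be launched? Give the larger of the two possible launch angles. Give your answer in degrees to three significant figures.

87.9°

Trajectory: y = x tanθ − g x² (1 + tan²θ)/(2v₀²). With x = 11.6, y = 34.0, v₀ = 41.3, g = 9.81:
0.3870 tan²θ − 11.6 tanθ + (34.39) = 0.
tanθ = [11.6 ± √(11.6² − 4 × 0.3870 × (34.39))] / (2 × 0.3870) = (11.6 ± 9.019) / 0.7739, giving tanθ = 3.336 or 26.64.
θ = 73.31° or 87.85°; the larger is 87.85°.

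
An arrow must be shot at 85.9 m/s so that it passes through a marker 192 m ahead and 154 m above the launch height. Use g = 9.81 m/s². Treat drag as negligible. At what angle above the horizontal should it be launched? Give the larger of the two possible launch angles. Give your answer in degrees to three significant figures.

81.6°

Trajectory: y = x tanθ − g x² (1 + tan²θ)/(2v₀²). With x = 192, y = 154, v₀ = 85.9, g = 9.81:
24.51 tan²θ − 192 tanθ + (178.5) = 0.
tanθ = [192 ± √(192² − 4 × 24.51 × (178.5))] / (2 × 24.51) = (192 ± 139.2) / 49.01, giving tanθ = 1.078 or 6.757.
θ = 47.15° or 81.58°; the larger is 81.58°.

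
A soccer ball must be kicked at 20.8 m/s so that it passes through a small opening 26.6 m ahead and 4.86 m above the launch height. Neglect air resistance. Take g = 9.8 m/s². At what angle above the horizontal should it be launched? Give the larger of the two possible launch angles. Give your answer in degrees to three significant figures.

69.9°

Trajectory: y = x tanθ − g x² (1 + tan²θ)/(2v₀²). With x = 26.6, y = 4.86, v₀ = 20.8, g = 9.80:
8.014 tan²θ − 26.6 tanθ + (12.87) = 0.
tanθ = [26.6 ± √(26.6² − 4 × 8.014 × (12.87))] / (2 × 8.014) = (26.6 ± 17.17) / 16.03, giving tanθ = 0.5882 or 2.731.
θ = 30.46° or 69.89°; the larger is 69.89°.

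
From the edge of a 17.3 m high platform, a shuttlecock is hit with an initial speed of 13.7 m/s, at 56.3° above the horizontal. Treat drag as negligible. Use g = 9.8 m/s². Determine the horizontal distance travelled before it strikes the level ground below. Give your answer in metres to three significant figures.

25.6 m

vₓ = 13.70 cos 56.3° = 7.601 m/s; v_y0 = 13.70 sin 56.3° = 11.40 m/s.
The projectile lands when y = 17.3 + (11.40) t − ½·9.80·t² = 0. Positive root: t = (11.40 + √(11.40² + 2·9.80·17.3)) / 9.80 = (11.40 + 21.66) / 9.80 = 3.373 s.
Horizontal distance: R = vₓ t = 7.601 × 3.373 = 25.64 m.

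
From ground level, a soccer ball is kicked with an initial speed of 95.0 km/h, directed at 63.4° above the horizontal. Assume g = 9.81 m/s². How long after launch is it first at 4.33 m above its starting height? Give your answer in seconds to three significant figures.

0.191 s

Convert: 95.0 km/h = 95.0/3.6 = 26.39 m/s.
Components: vₓ = 26.39 cos 63.4° = 11.82 m/s, v_y0 = 26.39 sin 63.4° = 23.60 m/s.
Require v_y0 t − ½ g t² = 4.33, i.e. 4.905 t² − 23.60 t + 4.33 = 0.
Quadratic formula: t = (23.60 ± √471.80) / 9.81 = (23.60 ± 21.72) / 9.81 → t = 0.1911 s or 4.619 s.
The first (ascending) time is 0.1911 s.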